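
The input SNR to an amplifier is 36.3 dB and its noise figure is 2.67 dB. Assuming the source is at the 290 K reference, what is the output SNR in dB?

By definition F = SNR_in/SNR_out, so in dB: SNR_out = SNR_in − NF
SNR_out = 36.3 − 2.67 = 33.63 dB

33.63 dB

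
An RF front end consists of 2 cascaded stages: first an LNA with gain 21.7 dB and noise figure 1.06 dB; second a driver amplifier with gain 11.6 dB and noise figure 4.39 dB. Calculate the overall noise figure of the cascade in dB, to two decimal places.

Convert to linear (a loss of L dB is a gain of −L dB): F_i = 10^(NF_i/10), G_i = 10^(G_i,dB/10)
  Stage 1: F_1 = 10^(1.06/10) = 1.276, G_1 = 10^(21.7/10) = 147.9
  Stage 2: F_2 = 10^(4.39/10) = 2.748, G_2 = 10^(11.6/10) = 14.45
Friis cascade:
  F = 1.276 + (2.748 − 1)/147.9 = 1.288
NF = 10 log₁₀(1.288) = 1.10 dB

1.10 dB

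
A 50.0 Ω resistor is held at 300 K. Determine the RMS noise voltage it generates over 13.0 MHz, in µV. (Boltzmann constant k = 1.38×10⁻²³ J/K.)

V_n = √(4kTRB)
4kTRB = 4 × 1.38×10⁻²³ × 300 × 5.00×10¹ × 1.30×10⁷ = 1.08×10⁻¹¹ V²
V_n = √(1.08×10⁻¹¹) = 3.28×10⁻⁶ V = 3.28 µV

3.28 µV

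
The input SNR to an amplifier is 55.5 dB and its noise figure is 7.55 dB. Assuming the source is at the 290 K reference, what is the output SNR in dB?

47.95 dB

By definition F = SNR_in/SNR_out, so in dB: SNR_out = SNR_in − NF
SNR_out = 55.5 − 7.55 = 47.95 dB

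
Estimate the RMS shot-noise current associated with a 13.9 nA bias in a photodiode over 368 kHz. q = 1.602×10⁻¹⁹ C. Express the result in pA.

40.5 pA

I_n = √(2qI·B)
2qI·B = 2 × 1.602×10⁻¹⁹ × 1.39×10⁻⁸ × 3.68×10⁵ = 1.64×10⁻²¹ A²
I_n = √(1.64×10⁻²¹) = 4.05×10⁻¹¹ A = 40.5 pA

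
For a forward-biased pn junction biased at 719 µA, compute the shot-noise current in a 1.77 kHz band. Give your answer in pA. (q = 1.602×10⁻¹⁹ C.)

639 pA

I_n = √(2qI·B)
2qI·B = 2 × 1.602×10⁻¹⁹ × 7.19×10⁻⁴ × 1.77×10³ = 4.08×10⁻¹⁹ A²
I_n = √(4.08×10⁻¹⁹) = 6.39×10⁻¹⁰ A = 639 pA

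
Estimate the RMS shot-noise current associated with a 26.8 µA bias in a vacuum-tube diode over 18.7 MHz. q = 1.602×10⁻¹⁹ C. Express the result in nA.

12.7 nA

I_n = √(2qI·B)
2qI·B = 2 × 1.602×10⁻¹⁹ × 2.68×10⁻⁵ × 1.87×10⁷ = 1.61×10⁻¹⁶ A²
I_n = √(1.61×10⁻¹⁶) = 1.27×10⁻⁸ A = 12.7 nA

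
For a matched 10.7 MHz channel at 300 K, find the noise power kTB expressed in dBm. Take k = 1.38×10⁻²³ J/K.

−103.5 dBm

P_n = kTB = 1.38×10⁻²³ × 300 × 1.07×10⁷ = 4.43×10⁻¹⁴ W
In dBm: 10 log₁₀(4.43×10⁻¹⁴ / 10⁻³) = −103.5 dBm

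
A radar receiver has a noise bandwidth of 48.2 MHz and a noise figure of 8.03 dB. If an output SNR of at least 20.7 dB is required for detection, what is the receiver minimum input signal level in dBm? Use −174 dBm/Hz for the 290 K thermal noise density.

−68.4 dBm

Sensitivity = −174 + 10 log₁₀(B) + NF + SNR_min
= −174 + 76.83 + 8.03 + 20.7
= −68.44 dBm → −68.4 dBm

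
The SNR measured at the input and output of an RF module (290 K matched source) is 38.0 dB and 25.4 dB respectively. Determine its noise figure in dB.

12.6 dB

NF (dB) = SNR_in(dB) − SNR_out(dB) when the source is at T₀
NF = 38.0 − 25.4 = 12.6 dB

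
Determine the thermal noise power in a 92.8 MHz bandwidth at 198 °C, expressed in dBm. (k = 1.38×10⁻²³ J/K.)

−92.2 dBm

T = 198 °C + 273.15 = 471.15 K
P_n = kTB = 1.38×10⁻²³ × 471.15 × 9.28×10⁷ = 6.03×10⁻¹³ W
In dBm: 10 log₁₀(6.03×10⁻¹³ / 10⁻³) = −92.2 dBm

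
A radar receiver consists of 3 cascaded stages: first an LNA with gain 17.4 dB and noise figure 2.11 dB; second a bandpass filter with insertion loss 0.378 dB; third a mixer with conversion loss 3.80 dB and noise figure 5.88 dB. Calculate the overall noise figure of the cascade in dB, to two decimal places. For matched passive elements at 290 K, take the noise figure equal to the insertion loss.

2.26 dB

Convert to linear (a loss of L dB is a gain of −L dB): F_i = 10^(NF_i/10), G_i = 10^(G_i,dB/10)
  Stage 1: F_1 = 10^(2.11/10) = 1.626, G_1 = 10^(17.4/10) = 54.95
  Stage 2: F_2 = 10^(0.378/10) = 1.091, G_2 = 10^(−0.378/10) = 0.9166
  Stage 3: F_3 = 10^(5.88/10) = 3.873, G_3 = 10^(−3.80/10) = 0.4169
Friis cascade:
  F = 1.626 + (1.091 − 1)/54.95 + (3.873 − 1)/50.37 = 1.684
NF = 10 log₁₀(1.684) = 2.26 dB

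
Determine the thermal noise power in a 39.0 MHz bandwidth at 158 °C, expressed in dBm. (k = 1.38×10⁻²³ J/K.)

−96.3 dBm

T = 158 °C + 273.15 = 431.15 K
P_n = kTB = 1.38×10⁻²³ × 431.15 × 3.90×10⁷ = 2.32×10⁻¹³ W
In dBm: 10 log₁₀(2.32×10⁻¹³ / 10⁻³) = −96.3 dBm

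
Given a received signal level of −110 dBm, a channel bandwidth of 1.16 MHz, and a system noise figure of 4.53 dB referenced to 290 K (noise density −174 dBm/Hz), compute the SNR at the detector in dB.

−1.2 dB

Noise floor: N = −174 + 10 log₁₀(B) + NF
10 log₁₀(1.16×10⁶) = 60.64 dB
N = −174 + 60.64 + 4.53 = −108.83 dBm
SNR = P_sig − N = −110 − (−108.83) = −1.17 dB → −1.2 dB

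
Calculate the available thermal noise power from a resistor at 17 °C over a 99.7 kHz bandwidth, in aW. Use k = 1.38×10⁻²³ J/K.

T = 17 °C + 273.15 = 290.15 K
P_n = kTB = 1.38×10⁻²³ × 290.15 × 9.97×10⁴ = 3.99×10⁻¹⁶ W = 399 aW

399 aW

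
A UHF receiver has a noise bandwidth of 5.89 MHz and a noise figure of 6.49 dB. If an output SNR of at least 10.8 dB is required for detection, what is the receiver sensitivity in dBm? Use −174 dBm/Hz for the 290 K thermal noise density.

−89.0 dBm

Sensitivity = −174 + 10 log₁₀(B) + NF + SNR_min
= −174 + 67.7 + 6.49 + 10.8
= −89.01 dBm → −89.0 dBm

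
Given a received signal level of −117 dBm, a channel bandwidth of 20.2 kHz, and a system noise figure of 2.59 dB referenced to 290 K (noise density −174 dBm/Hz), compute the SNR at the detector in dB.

Noise floor: N = −174 + 10 log₁₀(B) + NF
10 log₁₀(2.02×10⁴) = 43.05 dB
N = −174 + 43.05 + 2.59 = −128.36 dBm
SNR = P_sig − N = −117 − (−128.36) = 11.36 dB → 11.4 dB

11.4 dB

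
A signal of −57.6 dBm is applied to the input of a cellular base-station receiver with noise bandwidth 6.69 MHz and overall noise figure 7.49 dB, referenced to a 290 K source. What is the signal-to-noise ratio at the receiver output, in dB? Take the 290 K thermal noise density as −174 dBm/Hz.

Noise floor: N = −174 + 10 log₁₀(B) + NF
10 log₁₀(6.69×10⁶) = 68.25 dB
N = −174 + 68.25 + 7.49 = −98.26 dBm
SNR = P_sig − N = −57.6 − (−98.26) = 40.66 dB → 40.7 dB

40.7 dB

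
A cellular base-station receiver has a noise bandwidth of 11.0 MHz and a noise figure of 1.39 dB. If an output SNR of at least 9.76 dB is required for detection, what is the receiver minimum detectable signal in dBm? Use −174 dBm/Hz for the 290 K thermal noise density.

Sensitivity = −174 + 10 log₁₀(B) + NF + SNR_min
= −174 + 70.41 + 1.39 + 9.76
= −92.44 dBm → −92.4 dBm

−92.4 dBm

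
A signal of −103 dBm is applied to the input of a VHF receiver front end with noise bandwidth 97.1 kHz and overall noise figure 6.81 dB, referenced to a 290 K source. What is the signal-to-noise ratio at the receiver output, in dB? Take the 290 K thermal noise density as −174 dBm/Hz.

Noise floor: N = −174 + 10 log₁₀(B) + NF
10 log₁₀(9.71×10⁴) = 49.87 dB
N = −174 + 49.87 + 6.81 = −117.32 dBm
SNR = P_sig − N = −103 − (−117.32) = 14.32 dB → 14.3 dB

14.3 dB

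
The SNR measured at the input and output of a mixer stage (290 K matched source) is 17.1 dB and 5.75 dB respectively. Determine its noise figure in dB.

11.35 dB

NF (dB) = SNR_in(dB) − SNR_out(dB) when the source is at T₀
NF = 17.1 − 5.75 = 11.35 dB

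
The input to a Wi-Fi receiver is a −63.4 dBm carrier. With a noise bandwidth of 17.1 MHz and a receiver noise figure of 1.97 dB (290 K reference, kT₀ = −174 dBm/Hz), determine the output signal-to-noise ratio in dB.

Noise floor: N = −174 + 10 log₁₀(B) + NF
10 log₁₀(1.71×10⁷) = 72.33 dB
N = −174 + 72.33 + 1.97 = −99.70 dBm
SNR = P_sig − N = −63.4 − (−99.70) = 36.30 dB → 36.3 dB

36.3 dB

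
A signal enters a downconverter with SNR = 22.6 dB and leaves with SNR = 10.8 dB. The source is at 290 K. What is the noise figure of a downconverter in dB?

11.8 dB

NF (dB) = SNR_in(dB) − SNR_out(dB) when the source is at T₀
NF = 22.6 − 10.8 = 11.8 dB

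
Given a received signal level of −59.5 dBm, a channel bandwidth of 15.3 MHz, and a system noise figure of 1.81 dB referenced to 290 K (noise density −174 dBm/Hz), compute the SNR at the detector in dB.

Noise floor: N = −174 + 10 log₁₀(B) + NF
10 log₁₀(1.53×10⁷) = 71.85 dB
N = −174 + 71.85 + 1.81 = −100.34 dBm
SNR = P_sig − N = −59.5 − (−100.34) = 40.84 dB → 40.8 dB

40.8 dB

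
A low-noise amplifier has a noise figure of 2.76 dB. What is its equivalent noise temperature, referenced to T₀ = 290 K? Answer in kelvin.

F = 10^(2.76/10) = 1.88799
T_e = (F − 1)·T₀ = (1.88799 − 1) × 290 = 258 K

258 K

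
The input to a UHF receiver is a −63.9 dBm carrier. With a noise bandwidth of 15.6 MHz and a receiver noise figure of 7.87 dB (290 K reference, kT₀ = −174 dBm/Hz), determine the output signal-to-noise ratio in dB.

Noise floor: N = −174 + 10 log₁₀(B) + NF
10 log₁₀(1.56×10⁷) = 71.93 dB
N = −174 + 71.93 + 7.87 = −94.20 dBm
SNR = P_sig − N = −63.9 − (−94.20) = 30.30 dB → 30.3 dB

30.3 dB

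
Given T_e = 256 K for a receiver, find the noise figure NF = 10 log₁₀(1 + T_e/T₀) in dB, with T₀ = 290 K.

F = 1 + T_e/T₀ = 1 + 256/290 = 1.88276
NF = 10 log₁₀(1.88276) = 2.75 dB

2.75 dB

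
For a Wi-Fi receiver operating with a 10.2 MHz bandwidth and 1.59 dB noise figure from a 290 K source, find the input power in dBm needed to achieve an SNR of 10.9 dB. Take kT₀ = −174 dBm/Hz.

Sensitivity = −174 + 10 log₁₀(B) + NF + SNR_min
= −174 + 70.09 + 1.59 + 10.9
= −91.42 dBm → −91.4 dBm

−91.4 dBm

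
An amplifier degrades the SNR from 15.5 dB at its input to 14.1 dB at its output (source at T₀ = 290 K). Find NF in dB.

NF (dB) = SNR_in(dB) − SNR_out(dB) when the source is at T₀
NF = 15.5 − 14.1 = 1.4 dB

1.4 dB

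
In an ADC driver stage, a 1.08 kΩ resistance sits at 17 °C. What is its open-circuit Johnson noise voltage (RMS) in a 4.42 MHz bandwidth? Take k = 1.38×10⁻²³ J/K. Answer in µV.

T = 17 °C + 273.15 = 290.15 K
V_n = √(4kTRB)
4kTRB = 4 × 1.38×10⁻²³ × 290.15 × 1.08×10³ × 4.42×10⁶ = 7.65×10⁻¹¹ V²
V_n = √(7.65×10⁻¹¹) = 8.74×10⁻⁶ V = 8.74 µV

8.74 µV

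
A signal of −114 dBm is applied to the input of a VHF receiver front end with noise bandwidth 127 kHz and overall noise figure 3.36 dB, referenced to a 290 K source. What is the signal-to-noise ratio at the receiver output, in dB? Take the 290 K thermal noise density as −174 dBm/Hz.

Noise floor: N = −174 + 10 log₁₀(B) + NF
10 log₁₀(1.27×10⁵) = 51.04 dB
N = −174 + 51.04 + 3.36 = −119.60 dBm
SNR = P_sig − N = −114 − (−119.60) = 5.60 dB → 5.6 dB

5.6 dB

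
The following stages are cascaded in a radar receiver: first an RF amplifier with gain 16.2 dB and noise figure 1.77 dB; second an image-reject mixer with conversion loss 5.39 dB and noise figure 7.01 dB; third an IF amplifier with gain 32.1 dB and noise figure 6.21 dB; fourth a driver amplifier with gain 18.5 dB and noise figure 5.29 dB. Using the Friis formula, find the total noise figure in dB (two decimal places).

Convert to linear (a loss of L dB is a gain of −L dB): F_i = 10^(NF_i/10), G_i = 10^(G_i,dB/10)
  Stage 1: F_1 = 10^(1.77/10) = 1.503, G_1 = 10^(16.2/10) = 41.69
  Stage 2: F_2 = 10^(7.01/10) = 5.023, G_2 = 10^(−5.39/10) = 0.2891
  Stage 3: F_3 = 10^(6.21/10) = 4.178, G_3 = 10^(32.1/10) = 1622
  Stage 4: F_4 = 10^(5.29/10) = 3.381, G_4 = 10^(18.5/10) = 70.79
Friis cascade:
  F = 1.503 + (5.023 − 1)/41.69 + (4.178 − 1)/12.05 + (3.381 − 1)/1.954×10⁴ = 1.864
NF = 10 log₁₀(1.864) = 2.70 dB

2.70 dB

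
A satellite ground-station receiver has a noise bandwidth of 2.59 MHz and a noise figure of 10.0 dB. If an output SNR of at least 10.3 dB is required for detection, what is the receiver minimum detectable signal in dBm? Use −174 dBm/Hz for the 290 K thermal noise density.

−89.6 dBm

Sensitivity = −174 + 10 log₁₀(B) + NF + SNR_min
= −174 + 64.13 + 10.0 + 10.3
= −89.57 dBm → −89.6 dBm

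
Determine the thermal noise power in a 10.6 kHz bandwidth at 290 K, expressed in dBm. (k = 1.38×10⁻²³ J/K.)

−133.7 dBm

P_n = kTB = 1.38×10⁻²³ × 290 × 1.06×10⁴ = 4.24×10⁻¹⁷ W
In dBm: 10 log₁₀(4.24×10⁻¹⁷ / 10⁻³) = −133.7 dBm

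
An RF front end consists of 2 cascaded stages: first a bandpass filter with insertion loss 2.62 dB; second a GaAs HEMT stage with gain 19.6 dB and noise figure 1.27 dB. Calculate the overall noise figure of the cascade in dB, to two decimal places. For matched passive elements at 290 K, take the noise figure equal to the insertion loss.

3.89 dB

Convert to linear (a loss of L dB is a gain of −L dB): F_i = 10^(NF_i/10), G_i = 10^(G_i,dB/10)
  Stage 1: F_1 = 10^(2.62/10) = 1.828, G_1 = 10^(−2.62/10) = 0.5470
  Stage 2: F_2 = 10^(1.27/10) = 1.340, G_2 = 10^(19.6/10) = 91.20
Friis cascade:
  F = 1.828 + (1.340 − 1)/0.5470 = 2.449
NF = 10 log₁₀(2.449) = 3.89 dB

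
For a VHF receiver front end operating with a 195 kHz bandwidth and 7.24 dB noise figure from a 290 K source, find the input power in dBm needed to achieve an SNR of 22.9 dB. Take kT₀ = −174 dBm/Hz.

−91.0 dBm

Sensitivity = −174 + 10 log₁₀(B) + NF + SNR_min
= −174 + 52.9 + 7.24 + 22.9
= −90.96 dBm → −91.0 dBm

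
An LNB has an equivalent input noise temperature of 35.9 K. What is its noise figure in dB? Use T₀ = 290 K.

0.507 dB

F = 1 + T_e/T₀ = 1 + 35.9/290 = 1.12379
NF = 10 log₁₀(1.12379) = 0.507 dB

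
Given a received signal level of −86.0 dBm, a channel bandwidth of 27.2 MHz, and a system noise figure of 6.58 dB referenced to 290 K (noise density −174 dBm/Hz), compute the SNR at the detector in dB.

Noise floor: N = −174 + 10 log₁₀(B) + NF
10 log₁₀(2.72×10⁷) = 74.35 dB
N = −174 + 74.35 + 6.58 = −93.07 dBm
SNR = P_sig − N = −86.0 − (−93.07) = 7.07 dB → 7.1 dB

7.1 dB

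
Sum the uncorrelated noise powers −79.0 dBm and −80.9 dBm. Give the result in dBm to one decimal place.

Convert to linear, add, convert back:
P₁ = 1.26×10⁻¹¹ W, P₂ = 8.13×10⁻¹² W
P_tot = 2.07×10⁻¹¹ W → 10 log₁₀(P_tot / 10⁻³) = −76.8 dBm

−76.8 dBm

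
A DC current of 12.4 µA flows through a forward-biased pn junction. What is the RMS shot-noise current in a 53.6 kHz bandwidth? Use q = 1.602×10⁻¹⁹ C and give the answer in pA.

I_n = √(2qI·B)
2qI·B = 2 × 1.602×10⁻¹⁹ × 1.24×10⁻⁵ × 5.36×10⁴ = 2.13×10⁻¹⁹ A²
I_n = √(2.13×10⁻¹⁹) = 4.61×10⁻¹⁰ A = 461 pA

461 pA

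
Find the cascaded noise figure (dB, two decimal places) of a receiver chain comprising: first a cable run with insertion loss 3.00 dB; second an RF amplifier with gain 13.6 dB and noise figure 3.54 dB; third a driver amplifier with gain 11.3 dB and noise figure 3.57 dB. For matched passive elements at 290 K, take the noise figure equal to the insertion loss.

6.65 dB

Convert to linear (a loss of L dB is a gain of −L dB): F_i = 10^(NF_i/10), G_i = 10^(G_i,dB/10)
  Stage 1: F_1 = 10^(3.00/10) = 1.995, G_1 = 10^(−3.00/10) = 0.5012
  Stage 2: F_2 = 10^(3.54/10) = 2.259, G_2 = 10^(13.6/10) = 22.91
  Stage 3: F_3 = 10^(3.57/10) = 2.275, G_3 = 10^(11.3/10) = 13.49
Friis cascade:
  F = 1.995 + (2.259 − 1)/0.5012 + (2.275 − 1)/11.48 = 4.619
NF = 10 log₁₀(4.619) = 6.65 dB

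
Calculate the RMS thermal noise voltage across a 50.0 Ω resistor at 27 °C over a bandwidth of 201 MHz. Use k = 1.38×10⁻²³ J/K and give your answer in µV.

12.9 µV

T = 27 °C + 273.15 = 300.15 K
V_n = √(4kTRB)
4kTRB = 4 × 1.38×10⁻²³ × 300.15 × 5.00×10¹ × 2.01×10⁸ = 1.67×10⁻¹⁰ V²
V_n = √(1.67×10⁻¹⁰) = 1.29×10⁻⁵ V = 12.9 µV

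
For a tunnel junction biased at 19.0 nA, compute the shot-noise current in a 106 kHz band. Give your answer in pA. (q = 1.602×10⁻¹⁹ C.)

I_n = √(2qI·B)
2qI·B = 2 × 1.602×10⁻¹⁹ × 1.90×10⁻⁸ × 1.06×10⁵ = 6.45×10⁻²² A²
I_n = √(6.45×10⁻²²) = 2.54×10⁻¹¹ A = 25.4 pA

25.4 pA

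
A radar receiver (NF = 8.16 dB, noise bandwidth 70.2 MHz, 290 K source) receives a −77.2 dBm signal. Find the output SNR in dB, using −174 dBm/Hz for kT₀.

10.2 dB

Noise floor: N = −174 + 10 log₁₀(B) + NF
10 log₁₀(7.02×10⁷) = 78.46 dB
N = −174 + 78.46 + 8.16 = −87.38 dBm
SNR = P_sig − N = −77.2 − (−87.38) = 10.18 dB → 10.2 dB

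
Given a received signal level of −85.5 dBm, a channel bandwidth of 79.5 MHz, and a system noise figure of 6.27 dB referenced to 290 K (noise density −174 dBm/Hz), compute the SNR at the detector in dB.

3.2 dB

Noise floor: N = −174 + 10 log₁₀(B) + NF
10 log₁₀(7.95×10⁷) = 79 dB
N = −174 + 79 + 6.27 = −88.73 dBm
SNR = P_sig − N = −85.5 − (−88.73) = 3.23 dB → 3.2 dB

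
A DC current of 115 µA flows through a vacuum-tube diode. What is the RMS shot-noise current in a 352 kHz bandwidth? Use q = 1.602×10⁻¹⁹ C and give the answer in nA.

I_n = √(2qI·B)
2qI·B = 2 × 1.602×10⁻¹⁹ × 1.15×10⁻⁴ × 3.52×10⁵ = 1.30×10⁻¹⁷ A²
I_n = √(1.30×10⁻¹⁷) = 3.60×10⁻⁹ A = 3.60 nA

3.60 nA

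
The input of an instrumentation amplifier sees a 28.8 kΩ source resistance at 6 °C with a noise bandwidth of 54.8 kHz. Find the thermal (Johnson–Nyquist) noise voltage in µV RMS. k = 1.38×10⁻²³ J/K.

T = 6 °C + 273.15 = 279.15 K
V_n = √(4kTRB)
4kTRB = 4 × 1.38×10⁻²³ × 279.15 × 2.88×10⁴ × 5.48×10⁴ = 2.43×10⁻¹¹ V²
V_n = √(2.43×10⁻¹¹) = 4.93×10⁻⁶ V = 4.93 µV

4.93 µV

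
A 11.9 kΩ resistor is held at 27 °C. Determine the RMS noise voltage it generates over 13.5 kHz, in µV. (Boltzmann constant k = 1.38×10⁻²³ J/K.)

1.63 µV

T = 27 °C + 273.15 = 300.15 K
V_n = √(4kTRB)
4kTRB = 4 × 1.38×10⁻²³ × 300.15 × 1.19×10⁴ × 1.35×10⁴ = 2.66×10⁻¹² V²
V_n = √(2.66×10⁻¹²) = 1.63×10⁻⁶ V = 1.63 µV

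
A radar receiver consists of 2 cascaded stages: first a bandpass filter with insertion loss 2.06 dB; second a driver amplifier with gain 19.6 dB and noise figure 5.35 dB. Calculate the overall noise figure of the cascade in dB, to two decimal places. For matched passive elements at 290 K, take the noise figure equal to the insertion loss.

7.41 dB

Convert to linear (a loss of L dB is a gain of −L dB): F_i = 10^(NF_i/10), G_i = 10^(G_i,dB/10)
  Stage 1: F_1 = 10^(2.06/10) = 1.607, G_1 = 10^(−2.06/10) = 0.6223
  Stage 2: F_2 = 10^(5.35/10) = 3.428, G_2 = 10^(19.6/10) = 91.20
Friis cascade:
  F = 1.607 + (3.428 − 1)/0.6223 = 5.508
NF = 10 log₁₀(5.508) = 7.41 dB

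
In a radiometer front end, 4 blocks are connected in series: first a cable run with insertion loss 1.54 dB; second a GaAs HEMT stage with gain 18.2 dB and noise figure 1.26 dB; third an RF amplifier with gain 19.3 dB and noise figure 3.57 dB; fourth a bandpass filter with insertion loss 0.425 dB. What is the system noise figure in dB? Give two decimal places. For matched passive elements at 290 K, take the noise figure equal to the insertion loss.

2.86 dB

Convert to linear (a loss of L dB is a gain of −L dB): F_i = 10^(NF_i/10), G_i = 10^(G_i,dB/10)
  Stage 1: F_1 = 10^(1.54/10) = 1.426, G_1 = 10^(−1.54/10) = 0.7015
  Stage 2: F_2 = 10^(1.26/10) = 1.337, G_2 = 10^(18.2/10) = 66.07
  Stage 3: F_3 = 10^(3.57/10) = 2.275, G_3 = 10^(19.3/10) = 85.11
  Stage 4: F_4 = 10^(0.425/10) = 1.103, G_4 = 10^(−0.425/10) = 0.9068
Friis cascade:
  F = 1.426 + (1.337 − 1)/0.7015 + (2.275 − 1)/46.34 + (1.103 − 1)/3945 = 1.933
NF = 10 log₁₀(1.933) = 2.86 dB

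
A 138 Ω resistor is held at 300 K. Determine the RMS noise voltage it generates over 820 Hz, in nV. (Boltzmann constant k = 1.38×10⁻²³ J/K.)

43.3 nV

V_n = √(4kTRB)
4kTRB = 4 × 1.38×10⁻²³ × 300 × 1.38×10² × 8.20×10² = 1.87×10⁻¹⁵ V²
V_n = √(1.87×10⁻¹⁵) = 4.33×10⁻⁸ V = 43.3 nV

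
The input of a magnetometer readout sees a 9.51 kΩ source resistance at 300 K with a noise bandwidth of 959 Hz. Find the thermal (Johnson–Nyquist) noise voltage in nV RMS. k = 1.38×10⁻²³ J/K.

V_n = √(4kTRB)
4kTRB = 4 × 1.38×10⁻²³ × 300 × 9.51×10³ × 9.59×10² = 1.51×10⁻¹³ V²
V_n = √(1.51×10⁻¹³) = 3.89×10⁻⁷ V = 389 nV

389 nV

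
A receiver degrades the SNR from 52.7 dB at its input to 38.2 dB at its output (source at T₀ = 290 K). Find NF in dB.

14.5 dB

NF (dB) = SNR_in(dB) − SNR_out(dB) when the source is at T₀
NF = 52.7 − 38.2 = 14.5 dB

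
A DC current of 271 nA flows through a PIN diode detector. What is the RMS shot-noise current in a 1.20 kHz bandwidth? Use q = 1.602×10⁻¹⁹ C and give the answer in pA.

10.2 pA

I_n = √(2qI·B)
2qI·B = 2 × 1.602×10⁻¹⁹ × 2.71×10⁻⁷ × 1.20×10³ = 1.04×10⁻²² A²
I_n = √(1.04×10⁻²²) = 1.02×10⁻¹¹ A = 10.2 pA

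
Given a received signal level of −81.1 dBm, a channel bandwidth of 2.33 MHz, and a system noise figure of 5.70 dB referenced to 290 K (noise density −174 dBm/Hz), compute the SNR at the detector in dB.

Noise floor: N = −174 + 10 log₁₀(B) + NF
10 log₁₀(2.33×10⁶) = 63.67 dB
N = −174 + 63.67 + 5.70 = −104.63 dBm
SNR = P_sig − N = −81.1 − (−104.63) = 23.53 dB → 23.5 dB

23.5 dB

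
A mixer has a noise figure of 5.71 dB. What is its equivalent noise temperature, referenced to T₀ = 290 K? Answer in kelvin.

F = 10^(5.71/10) = 3.72392
T_e = (F − 1)·T₀ = (3.72392 − 1) × 290 = 790 K

790 K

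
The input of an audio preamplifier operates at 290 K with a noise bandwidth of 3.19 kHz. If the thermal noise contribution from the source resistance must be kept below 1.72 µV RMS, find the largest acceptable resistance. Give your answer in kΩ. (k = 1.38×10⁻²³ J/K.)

57.9 kΩ

Johnson–Nyquist: V_n = √(4kTRB) ⇒ R = V_n² / (4kTB)
4kTB = 4 × 1.38×10⁻²³ × 290 × 3.19×10³ = 5.11×10⁻¹⁷
R = (1.72×10⁻⁶)² / 5.11×10⁻¹⁷ = 5.79×10⁴ Ω = 57.9 kΩ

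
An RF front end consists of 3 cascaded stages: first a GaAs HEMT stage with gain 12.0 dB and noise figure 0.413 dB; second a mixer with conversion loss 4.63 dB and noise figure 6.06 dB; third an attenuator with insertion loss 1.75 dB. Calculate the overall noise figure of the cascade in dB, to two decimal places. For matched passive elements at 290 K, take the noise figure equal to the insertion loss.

Convert to linear (a loss of L dB is a gain of −L dB): F_i = 10^(NF_i/10), G_i = 10^(G_i,dB/10)
  Stage 1: F_1 = 10^(0.413/10) = 1.100, G_1 = 10^(12.0/10) = 15.85
  Stage 2: F_2 = 10^(6.06/10) = 4.036, G_2 = 10^(−4.63/10) = 0.3443
  Stage 3: F_3 = 10^(1.75/10) = 1.496, G_3 = 10^(−1.75/10) = 0.6683
Friis cascade:
  F = 1.100 + (4.036 − 1)/15.85 + (1.496 − 1)/5.458 = 1.382
NF = 10 log₁₀(1.382) = 1.41 dB

1.41 dB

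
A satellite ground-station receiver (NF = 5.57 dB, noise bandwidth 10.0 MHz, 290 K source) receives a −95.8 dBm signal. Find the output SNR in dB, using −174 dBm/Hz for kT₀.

2.6 dB

Noise floor: N = −174 + 10 log₁₀(B) + NF
10 log₁₀(1.00×10⁷) = 70 dB
N = −174 + 70 + 5.57 = −98.43 dBm
SNR = P_sig − N = −95.8 − (−98.43) = 2.63 dB → 2.6 dB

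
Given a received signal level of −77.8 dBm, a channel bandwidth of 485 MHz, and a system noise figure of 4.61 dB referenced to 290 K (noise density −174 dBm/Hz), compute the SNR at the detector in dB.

Noise floor: N = −174 + 10 log₁₀(B) + NF
10 log₁₀(4.85×10⁸) = 86.86 dB
N = −174 + 86.86 + 4.61 = −82.53 dBm
SNR = P_sig − N = −77.8 − (−82.53) = 4.73 dB → 4.7 dB

4.7 dB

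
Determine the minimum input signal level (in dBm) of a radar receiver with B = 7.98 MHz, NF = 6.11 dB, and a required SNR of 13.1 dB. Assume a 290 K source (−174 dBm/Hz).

−85.8 dBm

Sensitivity = −174 + 10 log₁₀(B) + NF + SNR_min
= −174 + 69.02 + 6.11 + 13.1
= −85.77 dBm → −85.8 dBm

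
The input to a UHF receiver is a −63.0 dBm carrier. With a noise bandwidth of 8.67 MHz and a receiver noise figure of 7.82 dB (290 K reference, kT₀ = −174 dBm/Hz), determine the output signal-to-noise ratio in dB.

33.8 dB

Noise floor: N = −174 + 10 log₁₀(B) + NF
10 log₁₀(8.67×10⁶) = 69.38 dB
N = −174 + 69.38 + 7.82 = −96.80 dBm
SNR = P_sig − N = −63.0 − (−96.80) = 33.80 dB → 33.8 dB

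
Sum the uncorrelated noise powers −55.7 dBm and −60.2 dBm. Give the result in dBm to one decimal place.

Convert to linear, add, convert back:
P₁ = 2.69×10⁻⁹ W, P₂ = 9.55×10⁻¹⁰ W
P_tot = 3.65×10⁻⁹ W → 10 log₁₀(P_tot / 10⁻³) = −54.4 dBm

−54.4 dBm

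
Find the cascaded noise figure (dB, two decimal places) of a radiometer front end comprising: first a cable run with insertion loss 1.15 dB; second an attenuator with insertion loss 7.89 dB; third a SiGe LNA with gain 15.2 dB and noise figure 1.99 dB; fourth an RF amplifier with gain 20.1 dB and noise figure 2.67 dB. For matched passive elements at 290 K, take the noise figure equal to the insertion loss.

11.10 dB

Convert to linear (a loss of L dB is a gain of −L dB): F_i = 10^(NF_i/10), G_i = 10^(G_i,dB/10)
  Stage 1: F_1 = 10^(1.15/10) = 1.303, G_1 = 10^(−1.15/10) = 0.7674
  Stage 2: F_2 = 10^(7.89/10) = 6.152, G_2 = 10^(−7.89/10) = 0.1626
  Stage 3: F_3 = 10^(1.99/10) = 1.581, G_3 = 10^(15.2/10) = 33.11
  Stage 4: F_4 = 10^(2.67/10) = 1.849, G_4 = 10^(20.1/10) = 102.3
Friis cascade:
  F = 1.303 + (6.152 − 1)/0.7674 + (1.581 − 1)/0.1247 + (1.849 − 1)/4.130 = 12.88
NF = 10 log₁₀(12.88) = 11.10 dB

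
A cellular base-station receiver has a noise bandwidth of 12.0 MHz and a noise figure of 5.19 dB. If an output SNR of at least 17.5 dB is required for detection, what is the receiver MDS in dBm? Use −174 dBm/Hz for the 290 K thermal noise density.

−80.5 dBm

Sensitivity = −174 + 10 log₁₀(B) + NF + SNR_min
= −174 + 70.79 + 5.19 + 17.5
= −80.52 dBm → −80.5 dBm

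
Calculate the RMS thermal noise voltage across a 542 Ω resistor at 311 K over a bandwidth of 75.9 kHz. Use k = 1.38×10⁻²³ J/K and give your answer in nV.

V_n = √(4kTRB)
4kTRB = 4 × 1.38×10⁻²³ × 311 × 5.42×10² × 7.59×10⁴ = 7.06×10⁻¹³ V²
V_n = √(7.06×10⁻¹³) = 8.40×10⁻⁷ V = 840 nV

840 nV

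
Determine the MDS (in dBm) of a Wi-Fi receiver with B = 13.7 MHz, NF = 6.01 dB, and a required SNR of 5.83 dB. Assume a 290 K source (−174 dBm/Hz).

Sensitivity = −174 + 10 log₁₀(B) + NF + SNR_min
= −174 + 71.37 + 6.01 + 5.83
= −90.79 dBm → −90.8 dBm

−90.8 dBm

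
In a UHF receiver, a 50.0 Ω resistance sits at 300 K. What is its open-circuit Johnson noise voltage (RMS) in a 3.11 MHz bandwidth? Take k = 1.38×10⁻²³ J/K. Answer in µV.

V_n = √(4kTRB)
4kTRB = 4 × 1.38×10⁻²³ × 300 × 5.00×10¹ × 3.11×10⁶ = 2.58×10⁻¹² V²
V_n = √(2.58×10⁻¹²) = 1.60×10⁻⁶ V = 1.60 µV

1.60 µV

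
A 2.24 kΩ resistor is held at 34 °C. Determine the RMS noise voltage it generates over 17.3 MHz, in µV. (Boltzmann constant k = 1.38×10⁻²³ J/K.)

T = 34 °C + 273.15 = 307.15 K
V_n = √(4kTRB)
4kTRB = 4 × 1.38×10⁻²³ × 307.15 × 2.24×10³ × 1.73×10⁷ = 6.57×10⁻¹⁰ V²
V_n = √(6.57×10⁻¹⁰) = 2.56×10⁻⁵ V = 25.6 µV

25.6 µV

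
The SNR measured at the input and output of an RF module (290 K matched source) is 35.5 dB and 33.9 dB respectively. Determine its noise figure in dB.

1.6 dB

NF (dB) = SNR_in(dB) − SNR_out(dB) when the source is at T₀
NF = 35.5 − 33.9 = 1.6 dB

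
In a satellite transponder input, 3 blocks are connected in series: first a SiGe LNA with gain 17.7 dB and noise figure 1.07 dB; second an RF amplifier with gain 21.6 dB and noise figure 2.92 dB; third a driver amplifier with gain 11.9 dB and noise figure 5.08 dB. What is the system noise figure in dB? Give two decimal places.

1.13 dB

Convert to linear (a loss of L dB is a gain of −L dB): F_i = 10^(NF_i/10), G_i = 10^(G_i,dB/10)
  Stage 1: F_1 = 10^(1.07/10) = 1.279, G_1 = 10^(17.7/10) = 58.88
  Stage 2: F_2 = 10^(2.92/10) = 1.959, G_2 = 10^(21.6/10) = 144.5
  Stage 3: F_3 = 10^(5.08/10) = 3.221, G_3 = 10^(11.9/10) = 15.49
Friis cascade:
  F = 1.279 + (1.959 − 1)/58.88 + (3.221 − 1)/8511 = 1.296
NF = 10 log₁₀(1.296) = 1.13 dB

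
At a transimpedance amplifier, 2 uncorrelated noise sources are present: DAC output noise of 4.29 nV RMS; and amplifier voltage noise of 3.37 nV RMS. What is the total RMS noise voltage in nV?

5.46 nV

Uncorrelated sources add in power (mean-square): V_tot = √(ΣV_i²)
V_tot = √[(4.29×10⁻⁹)² + (3.37×10⁻⁹)²] = 5.46×10⁻⁹ V = 5.46 nV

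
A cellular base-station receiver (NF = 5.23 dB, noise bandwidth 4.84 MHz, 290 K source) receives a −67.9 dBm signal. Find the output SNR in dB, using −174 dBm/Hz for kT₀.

Noise floor: N = −174 + 10 log₁₀(B) + NF
10 log₁₀(4.84×10⁶) = 66.85 dB
N = −174 + 66.85 + 5.23 = −101.92 dBm
SNR = P_sig − N = −67.9 − (−101.92) = 34.02 dB → 34.0 dB

34.0 dB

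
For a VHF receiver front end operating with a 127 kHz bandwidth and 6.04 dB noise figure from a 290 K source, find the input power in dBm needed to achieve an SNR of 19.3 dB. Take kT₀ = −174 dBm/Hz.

Sensitivity = −174 + 10 log₁₀(B) + NF + SNR_min
= −174 + 51.04 + 6.04 + 19.3
= −97.62 dBm → −97.6 dBm

−97.6 dBm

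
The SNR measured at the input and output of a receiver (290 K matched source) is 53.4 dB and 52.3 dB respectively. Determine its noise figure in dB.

1.1 dB

NF (dB) = SNR_in(dB) − SNR_out(dB) when the source is at T₀
NF = 53.4 − 52.3 = 1.1 dB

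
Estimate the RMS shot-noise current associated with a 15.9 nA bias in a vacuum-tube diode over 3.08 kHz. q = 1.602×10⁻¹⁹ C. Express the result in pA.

I_n = √(2qI·B)
2qI·B = 2 × 1.602×10⁻¹⁹ × 1.59×10⁻⁸ × 3.08×10³ = 1.57×10⁻²³ A²
I_n = √(1.57×10⁻²³) = 3.96×10⁻¹² A = 3.96 pA

3.96 pA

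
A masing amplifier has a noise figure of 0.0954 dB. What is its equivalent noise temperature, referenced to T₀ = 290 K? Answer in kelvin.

F = 10^(0.0954/10) = 1.02221
T_e = (F − 1)·T₀ = (1.02221 − 1) × 290 = 6.44 K

6.44 K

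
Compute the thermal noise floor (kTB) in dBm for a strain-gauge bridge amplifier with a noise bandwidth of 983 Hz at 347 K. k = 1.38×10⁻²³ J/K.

−143.3 dBm

P_n = kTB = 1.38×10⁻²³ × 347 × 9.83×10² = 4.71×10⁻¹⁸ W
In dBm: 10 log₁₀(4.71×10⁻¹⁸ / 10⁻³) = −143.3 dBm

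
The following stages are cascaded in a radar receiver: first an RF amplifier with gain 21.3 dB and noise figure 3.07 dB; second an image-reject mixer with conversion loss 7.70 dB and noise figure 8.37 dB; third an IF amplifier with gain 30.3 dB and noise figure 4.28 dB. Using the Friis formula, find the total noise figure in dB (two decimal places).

3.31 dB

Convert to linear (a loss of L dB is a gain of −L dB): F_i = 10^(NF_i/10), G_i = 10^(G_i,dB/10)
  Stage 1: F_1 = 10^(3.07/10) = 2.028, G_1 = 10^(21.3/10) = 134.9
  Stage 2: F_2 = 10^(8.37/10) = 6.871, G_2 = 10^(−7.70/10) = 0.1698
  Stage 3: F_3 = 10^(4.28/10) = 2.679, G_3 = 10^(30.3/10) = 1072
Friis cascade:
  F = 2.028 + (6.871 − 1)/134.9 + (2.679 − 1)/22.91 = 2.145
NF = 10 log₁₀(2.145) = 3.31 dB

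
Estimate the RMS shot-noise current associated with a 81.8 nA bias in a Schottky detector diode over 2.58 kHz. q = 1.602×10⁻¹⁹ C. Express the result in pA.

I_n = √(2qI·B)
2qI·B = 2 × 1.602×10⁻¹⁹ × 8.18×10⁻⁸ × 2.58×10³ = 6.76×10⁻²³ A²
I_n = √(6.76×10⁻²³) = 8.22×10⁻¹² A = 8.22 pA

8.22 pA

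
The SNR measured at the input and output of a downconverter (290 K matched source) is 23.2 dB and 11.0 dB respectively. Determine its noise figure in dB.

12.2 dB

NF (dB) = SNR_in(dB) − SNR_out(dB) when the source is at T₀
NF = 23.2 − 11.0 = 12.2 dB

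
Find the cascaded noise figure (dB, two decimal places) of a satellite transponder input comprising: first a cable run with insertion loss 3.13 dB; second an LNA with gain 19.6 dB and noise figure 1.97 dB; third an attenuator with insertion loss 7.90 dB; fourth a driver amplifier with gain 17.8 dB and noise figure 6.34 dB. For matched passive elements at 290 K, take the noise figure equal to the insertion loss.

5.81 dB

Convert to linear (a loss of L dB is a gain of −L dB): F_i = 10^(NF_i/10), G_i = 10^(G_i,dB/10)
  Stage 1: F_1 = 10^(3.13/10) = 2.056, G_1 = 10^(−3.13/10) = 0.4864
  Stage 2: F_2 = 10^(1.97/10) = 1.574, G_2 = 10^(19.6/10) = 91.20
  Stage 3: F_3 = 10^(7.90/10) = 6.166, G_3 = 10^(−7.90/10) = 0.1622
  Stage 4: F_4 = 10^(6.34/10) = 4.305, G_4 = 10^(17.8/10) = 60.26
Friis cascade:
  F = 2.056 + (1.574 − 1)/0.4864 + (6.166 − 1)/44.36 + (4.305 − 1)/7.194 = 3.812
NF = 10 log₁₀(3.812) = 5.81 dB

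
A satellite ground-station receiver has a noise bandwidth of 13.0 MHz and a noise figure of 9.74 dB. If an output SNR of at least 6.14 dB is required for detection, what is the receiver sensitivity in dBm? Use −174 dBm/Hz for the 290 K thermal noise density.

Sensitivity = −174 + 10 log₁₀(B) + NF + SNR_min
= −174 + 71.14 + 9.74 + 6.14
= −86.98 dBm → −87.0 dBm

−87.0 dBm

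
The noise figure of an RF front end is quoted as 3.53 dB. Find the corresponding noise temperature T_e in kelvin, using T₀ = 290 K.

364 K

F = 10^(3.53/10) = 2.25424
T_e = (F − 1)·T₀ = (2.25424 − 1) × 290 = 364 K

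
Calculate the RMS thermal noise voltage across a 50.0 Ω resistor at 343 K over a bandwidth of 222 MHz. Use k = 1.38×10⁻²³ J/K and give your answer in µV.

V_n = √(4kTRB)
4kTRB = 4 × 1.38×10⁻²³ × 343 × 5.00×10¹ × 2.22×10⁸ = 2.10×10⁻¹⁰ V²
V_n = √(2.10×10⁻¹⁰) = 1.45×10⁻⁵ V = 14.5 µV

14.5 µV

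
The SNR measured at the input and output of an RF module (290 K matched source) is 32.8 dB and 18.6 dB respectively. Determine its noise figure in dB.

14.2 dB

NF (dB) = SNR_in(dB) − SNR_out(dB) when the source is at T₀
NF = 32.8 − 18.6 = 14.2 dB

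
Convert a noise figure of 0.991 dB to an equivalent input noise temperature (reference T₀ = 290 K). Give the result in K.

F = 10^(0.991/10) = 1.25632
T_e = (F − 1)·T₀ = (1.25632 − 1) × 290 = 74.3 K

74.3 K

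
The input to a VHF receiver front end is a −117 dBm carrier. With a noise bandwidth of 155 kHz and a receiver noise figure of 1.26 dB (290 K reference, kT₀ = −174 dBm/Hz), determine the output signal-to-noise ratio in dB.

3.8 dB

Noise floor: N = −174 + 10 log₁₀(B) + NF
10 log₁₀(1.55×10⁵) = 51.9 dB
N = −174 + 51.9 + 1.26 = −120.84 dBm
SNR = P_sig − N = −117 − (−120.84) = 3.84 dB → 3.8 dB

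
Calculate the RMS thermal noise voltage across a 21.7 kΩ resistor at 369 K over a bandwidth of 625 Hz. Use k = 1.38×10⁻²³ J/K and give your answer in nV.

526 nV

V_n = √(4kTRB)
4kTRB = 4 × 1.38×10⁻²³ × 369 × 2.17×10⁴ × 6.25×10² = 2.76×10⁻¹³ V²
V_n = √(2.76×10⁻¹³) = 5.26×10⁻⁷ V = 526 nV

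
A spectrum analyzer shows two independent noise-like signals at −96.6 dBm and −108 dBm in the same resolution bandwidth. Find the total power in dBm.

−96.3 dBm

Convert to linear, add, convert back:
P₁ = 2.19×10⁻¹³ W, P₂ = 1.58×10⁻¹⁴ W
P_tot = 2.35×10⁻¹³ W → 10 log₁₀(P_tot / 10⁻³) = −96.3 dBm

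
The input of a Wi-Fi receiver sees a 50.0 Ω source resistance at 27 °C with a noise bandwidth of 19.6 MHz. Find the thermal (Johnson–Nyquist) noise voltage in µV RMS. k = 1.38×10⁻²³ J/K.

T = 27 °C + 273.15 = 300.15 K
V_n = √(4kTRB)
4kTRB = 4 × 1.38×10⁻²³ × 300.15 × 5.00×10¹ × 1.96×10⁷ = 1.62×10⁻¹¹ V²
V_n = √(1.62×10⁻¹¹) = 4.03×10⁻⁶ V = 4.03 µV

4.03 µV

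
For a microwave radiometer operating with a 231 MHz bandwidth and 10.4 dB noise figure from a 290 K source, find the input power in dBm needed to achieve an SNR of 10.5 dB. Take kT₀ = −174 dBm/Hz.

−69.5 dBm

Sensitivity = −174 + 10 log₁₀(B) + NF + SNR_min
= −174 + 83.64 + 10.4 + 10.5
= −69.46 dBm → −69.5 dBm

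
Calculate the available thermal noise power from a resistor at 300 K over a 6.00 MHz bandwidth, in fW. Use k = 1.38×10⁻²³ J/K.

P_n = kTB = 1.38×10⁻²³ × 300 × 6.00×10⁶ = 2.48×10⁻¹⁴ W = 24.8 fW

24.8 fW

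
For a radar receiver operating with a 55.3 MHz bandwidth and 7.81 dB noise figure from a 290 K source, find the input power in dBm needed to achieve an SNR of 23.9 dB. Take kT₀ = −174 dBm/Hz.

Sensitivity = −174 + 10 log₁₀(B) + NF + SNR_min
= −174 + 77.43 + 7.81 + 23.9
= −64.86 dBm → −64.9 dBm

−64.9 dBm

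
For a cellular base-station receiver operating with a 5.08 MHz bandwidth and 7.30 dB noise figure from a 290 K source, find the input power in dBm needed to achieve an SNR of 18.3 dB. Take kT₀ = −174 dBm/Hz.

−81.3 dBm

Sensitivity = −174 + 10 log₁₀(B) + NF + SNR_min
= −174 + 67.06 + 7.30 + 18.3
= −81.34 dBm → −81.3 dBm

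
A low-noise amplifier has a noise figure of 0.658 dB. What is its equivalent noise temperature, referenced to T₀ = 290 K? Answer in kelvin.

F = 10^(0.658/10) = 1.16359
T_e = (F − 1)·T₀ = (1.16359 − 1) × 290 = 47.4 K

47.4 K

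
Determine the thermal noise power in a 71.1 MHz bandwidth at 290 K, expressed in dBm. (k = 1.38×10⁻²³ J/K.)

P_n = kTB = 1.38×10⁻²³ × 290 × 7.11×10⁷ = 2.85×10⁻¹³ W
In dBm: 10 log₁₀(2.85×10⁻¹³ / 10⁻³) = −95.5 dBm

−95.5 dBm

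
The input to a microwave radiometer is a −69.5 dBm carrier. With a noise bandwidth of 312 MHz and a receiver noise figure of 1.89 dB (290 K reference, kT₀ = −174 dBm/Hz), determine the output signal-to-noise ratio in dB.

Noise floor: N = −174 + 10 log₁₀(B) + NF
10 log₁₀(3.12×10⁸) = 84.94 dB
N = −174 + 84.94 + 1.89 = −87.17 dBm
SNR = P_sig − N = −69.5 − (−87.17) = 17.67 dB → 17.7 dB

17.7 dB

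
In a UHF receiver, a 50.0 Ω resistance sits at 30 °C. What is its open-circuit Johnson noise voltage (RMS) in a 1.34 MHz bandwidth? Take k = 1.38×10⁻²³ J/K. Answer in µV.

T = 30 °C + 273.15 = 303.15 K
V_n = √(4kTRB)
4kTRB = 4 × 1.38×10⁻²³ × 303.15 × 5.00×10¹ × 1.34×10⁶ = 1.12×10⁻¹² V²
V_n = √(1.12×10⁻¹²) = 1.06×10⁻⁶ V = 1.06 µV

1.06 µV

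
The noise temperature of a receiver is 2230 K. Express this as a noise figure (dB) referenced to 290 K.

9.39 dB

F = 1 + T_e/T₀ = 1 + 2230/290 = 8.68966
NF = 10 log₁₀(8.68966) = 9.39 dB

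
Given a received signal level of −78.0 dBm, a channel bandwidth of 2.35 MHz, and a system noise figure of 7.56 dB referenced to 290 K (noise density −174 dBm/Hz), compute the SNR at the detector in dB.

Noise floor: N = −174 + 10 log₁₀(B) + NF
10 log₁₀(2.35×10⁶) = 63.71 dB
N = −174 + 63.71 + 7.56 = −102.73 dBm
SNR = P_sig − N = −78.0 − (−102.73) = 24.73 dB → 24.7 dB

24.7 dB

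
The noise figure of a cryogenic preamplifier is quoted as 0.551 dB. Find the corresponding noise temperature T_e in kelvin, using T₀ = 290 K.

39.2 K

F = 10^(0.551/10) = 1.13527
T_e = (F − 1)·T₀ = (1.13527 − 1) × 290 = 39.2 K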